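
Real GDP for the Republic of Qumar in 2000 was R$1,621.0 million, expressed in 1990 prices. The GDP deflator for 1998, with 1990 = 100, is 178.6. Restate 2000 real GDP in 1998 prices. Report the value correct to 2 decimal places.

Real GDP in 1998 prices = Real GDP in 1990 prices × (P_1998/P_1990) = 1621.0 × 1.786 = 2895.11.

R$2,895.11 million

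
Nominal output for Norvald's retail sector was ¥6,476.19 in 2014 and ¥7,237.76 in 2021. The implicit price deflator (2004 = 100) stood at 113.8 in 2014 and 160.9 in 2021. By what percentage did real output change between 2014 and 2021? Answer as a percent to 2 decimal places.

Deflate each year: 2014 → 6476.19/1.138 = 5690.85; 2021 → 7237.76/1.609 = 4498.30.
So real output changed by 4498.30/5690.85 − 1 = -0.2096, i.e. -20.96%.

-20.96%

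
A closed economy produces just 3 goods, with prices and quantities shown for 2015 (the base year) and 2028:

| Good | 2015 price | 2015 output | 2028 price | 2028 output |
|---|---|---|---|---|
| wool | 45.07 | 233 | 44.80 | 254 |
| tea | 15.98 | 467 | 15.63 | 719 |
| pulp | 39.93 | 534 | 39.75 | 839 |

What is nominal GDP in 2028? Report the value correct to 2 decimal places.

Nominal GDP 2028 = Σ (p_2028 × q_2028) = 44.80·254 + 15.63·719 + 39.75·839 = 55967.42.

55967.42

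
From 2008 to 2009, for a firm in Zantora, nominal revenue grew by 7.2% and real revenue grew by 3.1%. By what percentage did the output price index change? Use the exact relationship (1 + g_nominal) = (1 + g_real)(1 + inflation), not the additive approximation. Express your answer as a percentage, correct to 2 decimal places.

3.98%

(1 + g_nom) = (1 + g_real)(1 + π), so π = 1.0720 / 1.0310 − 1 = 0.03977.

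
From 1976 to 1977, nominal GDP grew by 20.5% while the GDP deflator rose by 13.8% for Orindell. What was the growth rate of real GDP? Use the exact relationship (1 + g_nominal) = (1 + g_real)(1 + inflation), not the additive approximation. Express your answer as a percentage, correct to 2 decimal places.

5.89%

(1 + g_nom) = (1 + g_real)(1 + π), so g_real = 1.2050 / 1.1380 − 1 = 0.05888.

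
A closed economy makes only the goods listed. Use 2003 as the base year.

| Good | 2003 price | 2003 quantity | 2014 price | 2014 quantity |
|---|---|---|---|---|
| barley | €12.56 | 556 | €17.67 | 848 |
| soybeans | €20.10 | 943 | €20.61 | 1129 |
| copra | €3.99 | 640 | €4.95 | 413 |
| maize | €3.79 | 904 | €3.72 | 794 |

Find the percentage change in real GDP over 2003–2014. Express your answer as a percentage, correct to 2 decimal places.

19.06%

Real GDP 2003 = Nominal GDP 2003 = 12.56·556 + 20.10·943 + 3.99·640 + 3.79·904 = 31917.42.
Real GDP 2014 (at 2003 prices) = 12.56·848 + 20.10·1129 + 3.99·413 + 3.79·794 = 38000.91.
Real growth = 38000.91/31917.42 − 1 = 0.1906.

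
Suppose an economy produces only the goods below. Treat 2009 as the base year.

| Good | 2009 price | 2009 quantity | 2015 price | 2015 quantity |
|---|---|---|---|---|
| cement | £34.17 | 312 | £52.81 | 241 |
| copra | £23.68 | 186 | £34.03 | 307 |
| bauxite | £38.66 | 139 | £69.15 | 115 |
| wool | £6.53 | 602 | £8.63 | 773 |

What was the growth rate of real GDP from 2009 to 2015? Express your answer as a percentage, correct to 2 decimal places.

Real GDP 2009 = Nominal GDP 2009 = 34.17·312 + 23.68·186 + 38.66·139 + 6.53·602 = 24370.32.
Real GDP 2015 (at 2009 prices) = 34.17·241 + 23.68·307 + 38.66·115 + 6.53·773 = 24998.32.
Real growth = 24998.32/24370.32 − 1 = 0.0258.

2.58%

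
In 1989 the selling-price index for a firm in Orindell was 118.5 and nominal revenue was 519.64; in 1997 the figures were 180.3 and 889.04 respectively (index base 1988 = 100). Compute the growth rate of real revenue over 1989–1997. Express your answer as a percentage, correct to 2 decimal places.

12.45%

Deflate each year: 1989 → 519.64/1.185 = 438.51; 1997 → 889.04/1.803 = 493.09.
So real revenue changed by 493.09/438.51 − 1 = 0.1245, i.e. 12.45%.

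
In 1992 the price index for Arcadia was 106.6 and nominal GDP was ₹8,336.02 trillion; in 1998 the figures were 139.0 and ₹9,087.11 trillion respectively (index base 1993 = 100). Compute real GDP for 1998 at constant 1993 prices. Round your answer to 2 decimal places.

Real GDP = Nominal / (price index/100) = 9087.11 / 1.390 = 6537.49.

₹6,537.49 trillion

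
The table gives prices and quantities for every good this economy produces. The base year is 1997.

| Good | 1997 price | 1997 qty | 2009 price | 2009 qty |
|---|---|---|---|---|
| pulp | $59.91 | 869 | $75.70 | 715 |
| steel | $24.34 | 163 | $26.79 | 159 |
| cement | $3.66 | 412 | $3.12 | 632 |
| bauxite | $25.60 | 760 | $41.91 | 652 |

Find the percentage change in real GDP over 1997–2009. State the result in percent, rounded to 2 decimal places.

Real GDP 1997 = Nominal GDP 1997 = 59.91·869 + 24.34·163 + 3.66·412 + 25.60·760 = 76993.13.
Real GDP 2009 (at 1997 prices) = 59.91·715 + 24.34·159 + 3.66·632 + 25.60·652 = 65710.03.
Real growth = 65710.03/76993.13 − 1 = -0.1465.

-14.65%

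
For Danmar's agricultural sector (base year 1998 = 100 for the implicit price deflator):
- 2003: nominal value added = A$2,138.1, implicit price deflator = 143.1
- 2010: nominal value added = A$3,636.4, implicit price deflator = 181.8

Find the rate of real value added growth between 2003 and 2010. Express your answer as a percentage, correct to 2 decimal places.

Deflate each year: 2003 → 2138.1/1.431 = 1494.13; 2010 → 3636.4/1.818 = 2000.22.
So real value added changed by 2000.22/1494.13 − 1 = 0.3387, i.e. 33.87%.

33.87%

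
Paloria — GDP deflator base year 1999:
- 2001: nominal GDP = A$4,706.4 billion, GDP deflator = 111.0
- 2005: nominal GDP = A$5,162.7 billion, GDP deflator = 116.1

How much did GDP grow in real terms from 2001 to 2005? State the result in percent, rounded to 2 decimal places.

4.88%

Real GDP 2001 = 4706.4 / 1.110 = 4240.00.
Real GDP 2005 = 5162.7 / 1.161 = 4446.77.
Real growth = 4446.77 / 4240.00 − 1 = 0.0488.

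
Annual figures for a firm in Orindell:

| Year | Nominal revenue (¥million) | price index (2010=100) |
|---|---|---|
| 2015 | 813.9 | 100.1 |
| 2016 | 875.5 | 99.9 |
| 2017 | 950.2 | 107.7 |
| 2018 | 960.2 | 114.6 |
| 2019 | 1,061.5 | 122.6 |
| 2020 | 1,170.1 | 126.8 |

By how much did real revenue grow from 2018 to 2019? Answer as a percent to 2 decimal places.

Real revenue 2018 = 960.2/1.146 = 837.87.
Real revenue 2019 = 1061.5/1.226 = 865.82.
Change = 865.82/837.87 − 1 = 0.0334.

3.34%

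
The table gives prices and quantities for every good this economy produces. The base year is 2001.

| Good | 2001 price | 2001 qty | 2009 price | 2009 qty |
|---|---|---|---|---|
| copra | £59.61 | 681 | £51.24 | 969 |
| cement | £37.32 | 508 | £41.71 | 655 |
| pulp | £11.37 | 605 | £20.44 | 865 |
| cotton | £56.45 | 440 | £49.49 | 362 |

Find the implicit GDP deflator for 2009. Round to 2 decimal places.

Nominal GDP 2009 = 51.24·969 + 41.71·655 + 20.44·865 + 49.49·362 = 112567.59.
Real GDP 2009 (at 2001 prices) = 59.61·969 + 37.32·655 + 11.37·865 + 56.45·362 = 112476.64.
Deflator = Nominal/Real × 100 = 112567.59/112476.64 × 100 = 100.081.

100.08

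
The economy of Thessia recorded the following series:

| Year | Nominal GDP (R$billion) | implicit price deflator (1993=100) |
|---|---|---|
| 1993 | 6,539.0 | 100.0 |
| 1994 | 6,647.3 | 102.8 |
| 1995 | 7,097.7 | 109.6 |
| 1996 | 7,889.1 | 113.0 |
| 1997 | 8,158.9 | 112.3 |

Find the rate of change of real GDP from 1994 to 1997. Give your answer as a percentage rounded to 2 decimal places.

Real GDP 1994 = 6647.3/1.028 = 6466.25.
Real GDP 1997 = 8158.9/1.123 = 7265.27.
Change = 7265.27/6466.25 − 1 = 0.1236.

12.36%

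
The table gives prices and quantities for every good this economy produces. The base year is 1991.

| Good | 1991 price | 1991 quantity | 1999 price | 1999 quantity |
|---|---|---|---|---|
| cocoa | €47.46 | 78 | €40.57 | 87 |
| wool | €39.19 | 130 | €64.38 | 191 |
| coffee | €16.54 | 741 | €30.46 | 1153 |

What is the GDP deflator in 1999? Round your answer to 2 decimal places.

166.03

Nominal GDP 1999 = 40.57·87 + 64.38·191 + 30.46·1153 = 50946.55.
Real GDP 1999 (at 1991 prices) = 47.46·87 + 39.19·191 + 16.54·1153 = 30684.93.
Deflator = Nominal/Real × 100 = 50946.55/30684.93 × 100 = 166.031.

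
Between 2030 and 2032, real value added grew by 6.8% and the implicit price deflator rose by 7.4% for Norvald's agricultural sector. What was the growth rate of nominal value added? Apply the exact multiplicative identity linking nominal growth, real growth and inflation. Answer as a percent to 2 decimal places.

14.70%

(1 + g_nom) = (1 + g_real)(1 + π) = 1.0680 × 1.0740 = 1.14703.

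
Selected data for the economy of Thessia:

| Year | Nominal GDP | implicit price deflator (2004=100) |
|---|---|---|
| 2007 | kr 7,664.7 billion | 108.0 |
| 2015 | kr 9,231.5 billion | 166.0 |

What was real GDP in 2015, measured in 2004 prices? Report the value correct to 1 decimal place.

kr 5,561.1 billion

Real GDP = Nominal / (implicit price deflator/100) = 9231.5 / 1.660 = 5561.14.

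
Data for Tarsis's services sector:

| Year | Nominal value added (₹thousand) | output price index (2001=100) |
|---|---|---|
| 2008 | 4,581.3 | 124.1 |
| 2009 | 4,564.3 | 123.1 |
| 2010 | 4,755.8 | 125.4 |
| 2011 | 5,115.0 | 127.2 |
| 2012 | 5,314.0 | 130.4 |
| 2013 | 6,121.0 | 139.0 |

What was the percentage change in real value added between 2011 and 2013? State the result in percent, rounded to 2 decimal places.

Real value added 2011 = 5115.0/1.272 = 4021.23.
Real value added 2013 = 6121.0/1.390 = 4403.60.
Change = 4403.60/4021.23 − 1 = 0.0951.

9.51%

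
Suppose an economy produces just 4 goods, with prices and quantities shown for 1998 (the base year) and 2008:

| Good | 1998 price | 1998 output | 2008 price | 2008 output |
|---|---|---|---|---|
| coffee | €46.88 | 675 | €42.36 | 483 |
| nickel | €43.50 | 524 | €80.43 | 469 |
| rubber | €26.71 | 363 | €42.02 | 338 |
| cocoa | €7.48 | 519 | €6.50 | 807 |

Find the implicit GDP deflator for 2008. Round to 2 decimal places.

133.59

Nominal GDP 2008 = 42.36·483 + 80.43·469 + 42.02·338 + 6.50·807 = 77629.81.
Real GDP 2008 (at 1998 prices) = 46.88·483 + 43.50·469 + 26.71·338 + 7.48·807 = 58108.88.
Deflator = Nominal/Real × 100 = 77629.81/58108.88 × 100 = 133.594.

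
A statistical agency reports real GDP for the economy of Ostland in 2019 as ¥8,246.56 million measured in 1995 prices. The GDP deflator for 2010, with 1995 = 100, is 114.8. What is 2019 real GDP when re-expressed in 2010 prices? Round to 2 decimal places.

Real GDP in 2010 prices = Real GDP in 1995 prices × (P_2010/P_1995) = 8246.56 × 1.148 = 9467.05.

¥9,467.05 million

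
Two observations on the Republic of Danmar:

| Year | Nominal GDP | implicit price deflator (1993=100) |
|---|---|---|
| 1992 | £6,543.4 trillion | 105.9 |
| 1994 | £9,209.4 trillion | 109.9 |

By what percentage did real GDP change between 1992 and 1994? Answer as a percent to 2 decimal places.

35.62%

Deflate each year: 1992 → 6543.4/1.059 = 6178.85; 1994 → 9209.4/1.099 = 8379.80.
So real GDP changed by 8379.80/6178.85 − 1 = 0.3562, i.e. 35.62%.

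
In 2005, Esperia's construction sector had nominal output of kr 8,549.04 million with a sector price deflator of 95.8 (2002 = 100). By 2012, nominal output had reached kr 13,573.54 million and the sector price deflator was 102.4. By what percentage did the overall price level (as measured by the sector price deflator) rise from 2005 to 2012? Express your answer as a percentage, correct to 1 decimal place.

Price-level change = 102.4 / 95.8 − 1 = 0.0689.

6.9%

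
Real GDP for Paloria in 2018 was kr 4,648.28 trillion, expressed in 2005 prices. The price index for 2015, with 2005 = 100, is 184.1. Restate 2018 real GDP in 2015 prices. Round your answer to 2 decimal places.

kr 8,557.48 trillion

Real GDP in 2015 prices = Real GDP in 2005 prices × (P_2015/P_2005) = 4648.28 × 1.841 = 8557.48.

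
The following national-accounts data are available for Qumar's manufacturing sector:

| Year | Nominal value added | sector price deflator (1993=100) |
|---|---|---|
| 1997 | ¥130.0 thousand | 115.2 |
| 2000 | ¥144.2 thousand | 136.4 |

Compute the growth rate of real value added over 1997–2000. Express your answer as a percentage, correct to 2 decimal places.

Deflate each year: 1997 → 130.0/1.152 = 112.85; 2000 → 144.2/1.364 = 105.72.
So real value added changed by 105.72/112.85 − 1 = -0.0632, i.e. -6.32%.

-6.32%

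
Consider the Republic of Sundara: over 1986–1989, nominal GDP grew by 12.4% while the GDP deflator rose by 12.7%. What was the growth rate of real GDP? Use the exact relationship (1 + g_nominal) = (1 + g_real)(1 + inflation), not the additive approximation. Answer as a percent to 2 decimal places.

-0.27%

(1 + g_nom) = (1 + g_real)(1 + π), so g_real = 1.1240 / 1.1270 − 1 = -0.00266.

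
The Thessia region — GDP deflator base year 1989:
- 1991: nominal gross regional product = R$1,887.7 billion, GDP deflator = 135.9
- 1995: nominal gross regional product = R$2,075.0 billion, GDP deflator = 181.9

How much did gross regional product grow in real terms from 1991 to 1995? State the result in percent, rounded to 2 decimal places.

-17.88%

Real gross regional product 1991 = 1887.7 / 1.359 = 1389.04.
Real gross regional product 1995 = 2075.0 / 1.819 = 1140.74.
Real growth = 1140.74 / 1389.04 − 1 = -0.1788.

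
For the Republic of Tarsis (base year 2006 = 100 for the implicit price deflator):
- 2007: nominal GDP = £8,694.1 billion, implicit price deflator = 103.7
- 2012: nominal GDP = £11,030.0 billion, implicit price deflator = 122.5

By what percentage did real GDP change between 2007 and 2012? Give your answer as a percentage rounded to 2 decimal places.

Real GDP 2007 = 8694.1 / 1.037 = 8383.90.
Real GDP 2012 = 11030.0 / 1.225 = 9004.08.
Real growth = 9004.08 / 8383.90 − 1 = 0.0740.

7.40%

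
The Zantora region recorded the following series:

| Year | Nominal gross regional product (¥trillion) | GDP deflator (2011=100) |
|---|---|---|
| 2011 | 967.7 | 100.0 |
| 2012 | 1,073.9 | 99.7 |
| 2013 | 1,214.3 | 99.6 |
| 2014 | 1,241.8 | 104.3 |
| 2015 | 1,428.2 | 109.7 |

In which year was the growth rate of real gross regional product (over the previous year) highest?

2013

2012: real = 1073.9/0.997 = 1077.13; growth vs 2011 (967.70) = 11.31%.
2013: real = 1214.3/0.996 = 1219.18; growth vs 2012 (1077.13) = 13.19%.
2014: real = 1241.8/1.043 = 1190.60; growth vs 2013 (1219.18) = -2.34%.
2015: real = 1428.2/1.097 = 1301.91; growth vs 2014 (1190.60) = 9.35%.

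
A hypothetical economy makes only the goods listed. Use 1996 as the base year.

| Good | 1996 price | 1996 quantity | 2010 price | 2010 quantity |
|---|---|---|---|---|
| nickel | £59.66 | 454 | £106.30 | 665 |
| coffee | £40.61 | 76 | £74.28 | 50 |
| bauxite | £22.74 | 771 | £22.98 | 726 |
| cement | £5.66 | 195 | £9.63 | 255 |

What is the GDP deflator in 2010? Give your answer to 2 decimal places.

Nominal GDP 2010 = 106.30·665 + 74.28·50 + 22.98·726 + 9.63·255 = 93542.63.
Real GDP 2010 (at 1996 prices) = 59.66·665 + 40.61·50 + 22.74·726 + 5.66·255 = 59656.94.
Deflator = Nominal/Real × 100 = 93542.63/59656.94 × 100 = 156.801.

156.80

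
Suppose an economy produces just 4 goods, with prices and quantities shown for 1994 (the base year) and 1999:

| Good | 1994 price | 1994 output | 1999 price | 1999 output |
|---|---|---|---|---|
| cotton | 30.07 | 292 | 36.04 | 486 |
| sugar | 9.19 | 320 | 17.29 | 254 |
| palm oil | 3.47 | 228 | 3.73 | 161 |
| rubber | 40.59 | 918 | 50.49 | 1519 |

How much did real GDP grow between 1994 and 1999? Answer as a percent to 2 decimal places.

59.05%

Real GDP 1994 = Nominal GDP 1994 = 30.07·292 + 9.19·320 + 3.47·228 + 40.59·918 = 49774.02.
Real GDP 1999 (at 1994 prices) = 30.07·486 + 9.19·254 + 3.47·161 + 40.59·1519 = 79163.16.
Real growth = 79163.16/49774.02 − 1 = 0.5905.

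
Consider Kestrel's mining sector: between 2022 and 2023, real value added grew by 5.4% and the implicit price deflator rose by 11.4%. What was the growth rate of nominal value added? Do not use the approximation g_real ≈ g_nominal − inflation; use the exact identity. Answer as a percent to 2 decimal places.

(1 + g_nom) = (1 + g_real)(1 + π) = 1.0540 × 1.1140 = 1.17416.

17.42%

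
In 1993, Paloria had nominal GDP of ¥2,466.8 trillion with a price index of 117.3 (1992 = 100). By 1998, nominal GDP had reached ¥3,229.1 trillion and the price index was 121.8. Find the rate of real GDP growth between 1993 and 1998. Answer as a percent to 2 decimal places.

Real GDP 1993 = 2466.8 / 1.173 = 2102.98.
Real GDP 1998 = 3229.1 / 1.218 = 2651.15.
Real growth = 2651.15 / 2102.98 − 1 = 0.2607.

26.07%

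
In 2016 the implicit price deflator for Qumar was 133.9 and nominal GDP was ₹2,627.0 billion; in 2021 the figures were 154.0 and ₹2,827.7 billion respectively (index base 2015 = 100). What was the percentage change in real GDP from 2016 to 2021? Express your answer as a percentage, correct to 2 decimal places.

-6.41%

Deflate each year: 2016 → 2627.0/1.339 = 1961.91; 2021 → 2827.7/1.540 = 1836.17.
So real GDP changed by 1836.17/1961.91 − 1 = -0.0641, i.e. -6.41%.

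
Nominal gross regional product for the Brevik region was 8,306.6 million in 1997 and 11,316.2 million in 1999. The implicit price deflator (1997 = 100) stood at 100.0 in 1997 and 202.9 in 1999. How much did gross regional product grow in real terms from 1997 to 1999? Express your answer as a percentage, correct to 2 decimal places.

-32.86%

Deflate each year: 1997 → 8306.6/1.000 = 8306.60; 1999 → 11316.2/2.029 = 5577.23.
So real gross regional product changed by 5577.23/8306.60 − 1 = -0.3286, i.e. -32.86%.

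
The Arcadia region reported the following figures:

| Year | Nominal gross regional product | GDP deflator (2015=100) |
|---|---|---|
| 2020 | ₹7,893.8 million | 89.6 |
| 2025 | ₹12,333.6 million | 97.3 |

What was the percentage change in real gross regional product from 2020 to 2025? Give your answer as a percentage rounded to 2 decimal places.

43.88%

Deflate each year: 2020 → 7893.8/0.896 = 8810.04; 2025 → 12333.6/0.973 = 12675.85.
So real gross regional product changed by 12675.85/8810.04 − 1 = 0.4388, i.e. 43.88%.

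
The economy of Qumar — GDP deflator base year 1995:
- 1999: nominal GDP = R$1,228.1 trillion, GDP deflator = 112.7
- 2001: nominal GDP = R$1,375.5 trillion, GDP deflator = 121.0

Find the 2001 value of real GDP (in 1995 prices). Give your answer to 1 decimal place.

Real GDP = Nominal / (GDP deflator/100) = 1375.5 / 1.210 = 1136.78.

R$1,136.8 trillion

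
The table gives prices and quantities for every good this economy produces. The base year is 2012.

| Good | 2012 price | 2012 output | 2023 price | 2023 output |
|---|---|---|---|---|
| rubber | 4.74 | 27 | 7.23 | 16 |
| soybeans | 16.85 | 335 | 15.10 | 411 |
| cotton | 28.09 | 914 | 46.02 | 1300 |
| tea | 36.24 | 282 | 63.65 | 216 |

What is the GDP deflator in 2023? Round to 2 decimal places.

155.60

Nominal GDP 2023 = 7.23·16 + 15.10·411 + 46.02·1300 + 63.65·216 = 79896.18.
Real GDP 2023 (at 2012 prices) = 4.74·16 + 16.85·411 + 28.09·1300 + 36.24·216 = 51346.03.
Deflator = Nominal/Real × 100 = 79896.18/51346.03 × 100 = 155.603.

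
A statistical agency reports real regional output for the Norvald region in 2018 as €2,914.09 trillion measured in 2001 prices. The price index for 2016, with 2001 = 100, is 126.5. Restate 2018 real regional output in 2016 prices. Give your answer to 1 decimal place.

Real regional output in 2016 prices = Real regional output in 2001 prices × (P_2016/P_2001) = 2914.09 × 1.265 = 3686.32.

€3,686.3 trillion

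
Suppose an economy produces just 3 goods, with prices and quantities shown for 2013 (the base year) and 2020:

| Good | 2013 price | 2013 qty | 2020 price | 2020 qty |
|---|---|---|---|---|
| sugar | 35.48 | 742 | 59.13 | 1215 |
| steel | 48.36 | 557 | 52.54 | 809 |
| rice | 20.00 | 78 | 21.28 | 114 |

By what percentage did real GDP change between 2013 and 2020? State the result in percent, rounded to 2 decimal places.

54.15%

Real GDP 2013 = Nominal GDP 2013 = 35.48·742 + 48.36·557 + 20.00·78 = 54822.68.
Real GDP 2020 (at 2013 prices) = 35.48·1215 + 48.36·809 + 20.00·114 = 84511.44.
Real growth = 84511.44/54822.68 − 1 = 0.5415.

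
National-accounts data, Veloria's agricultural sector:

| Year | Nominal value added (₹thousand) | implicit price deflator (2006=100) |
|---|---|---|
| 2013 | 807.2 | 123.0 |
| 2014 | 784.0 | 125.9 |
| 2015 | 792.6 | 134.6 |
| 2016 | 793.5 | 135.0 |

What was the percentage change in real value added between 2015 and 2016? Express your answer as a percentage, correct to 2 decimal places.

-0.18%

Real value added 2015 = 792.6/1.346 = 588.86.
Real value added 2016 = 793.5/1.350 = 587.78.
Change = 587.78/588.86 − 1 = -0.0018.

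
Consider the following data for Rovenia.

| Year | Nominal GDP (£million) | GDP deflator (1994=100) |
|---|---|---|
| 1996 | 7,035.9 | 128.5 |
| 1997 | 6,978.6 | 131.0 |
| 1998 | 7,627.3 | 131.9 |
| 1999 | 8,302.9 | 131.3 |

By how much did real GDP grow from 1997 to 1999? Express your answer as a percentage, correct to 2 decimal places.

Real GDP 1997 = 6978.6/1.310 = 5327.18.
Real GDP 1999 = 8302.9/1.313 = 6323.61.
Change = 6323.61/5327.18 − 1 = 0.1870.

18.70%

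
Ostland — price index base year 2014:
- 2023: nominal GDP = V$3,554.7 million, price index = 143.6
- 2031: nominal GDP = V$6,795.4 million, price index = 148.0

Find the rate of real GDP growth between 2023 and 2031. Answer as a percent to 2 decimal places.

Real GDP 2023 = 3554.7 / 1.436 = 2475.42.
Real GDP 2031 = 6795.4 / 1.480 = 4591.49.
Real growth = 4591.49 / 2475.42 − 1 = 0.8548.

85.48%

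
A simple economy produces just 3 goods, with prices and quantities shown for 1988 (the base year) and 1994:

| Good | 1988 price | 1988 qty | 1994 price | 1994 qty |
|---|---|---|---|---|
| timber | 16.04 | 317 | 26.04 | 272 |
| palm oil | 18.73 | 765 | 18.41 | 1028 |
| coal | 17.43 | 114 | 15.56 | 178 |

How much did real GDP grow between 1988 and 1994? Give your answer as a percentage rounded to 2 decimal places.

24.86%

Real GDP 1988 = Nominal GDP 1988 = 16.04·317 + 18.73·765 + 17.43·114 = 21400.15.
Real GDP 1994 (at 1988 prices) = 16.04·272 + 18.73·1028 + 17.43·178 = 26719.86.
Real growth = 26719.86/21400.15 − 1 = 0.2486.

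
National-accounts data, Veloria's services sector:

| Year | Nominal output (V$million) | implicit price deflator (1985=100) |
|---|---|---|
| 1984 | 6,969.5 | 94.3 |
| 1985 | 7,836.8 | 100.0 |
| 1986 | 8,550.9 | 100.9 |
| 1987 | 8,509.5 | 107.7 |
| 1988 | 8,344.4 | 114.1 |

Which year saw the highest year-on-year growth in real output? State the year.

1986

1985: real = 7836.8/1.000 = 7836.80; growth vs 1984 (7390.77) = 6.03%.
1986: real = 8550.9/1.009 = 8474.63; growth vs 1985 (7836.80) = 8.14%.
1987: real = 8509.5/1.077 = 7901.11; growth vs 1986 (8474.63) = -6.77%.
1988: real = 8344.4/1.141 = 7313.23; growth vs 1987 (7901.11) = -7.44%.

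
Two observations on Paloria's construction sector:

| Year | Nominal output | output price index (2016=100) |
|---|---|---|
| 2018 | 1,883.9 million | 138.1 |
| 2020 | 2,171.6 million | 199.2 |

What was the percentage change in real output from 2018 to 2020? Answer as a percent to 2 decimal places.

-20.09%

Deflate each year: 2018 → 1883.9/1.381 = 1364.16; 2020 → 2171.6/1.992 = 1090.16.
So real output changed by 1090.16/1364.16 − 1 = -0.2009, i.e. -20.09%.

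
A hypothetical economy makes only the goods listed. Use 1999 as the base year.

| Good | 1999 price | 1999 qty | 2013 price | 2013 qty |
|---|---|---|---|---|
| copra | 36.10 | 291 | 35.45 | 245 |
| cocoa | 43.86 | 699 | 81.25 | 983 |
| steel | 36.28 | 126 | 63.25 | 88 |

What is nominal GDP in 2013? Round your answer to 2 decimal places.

94120.00

Nominal GDP 2013 = Σ (p_2013 × q_2013) = 35.45·245 + 81.25·983 + 63.25·88 = 94120.00.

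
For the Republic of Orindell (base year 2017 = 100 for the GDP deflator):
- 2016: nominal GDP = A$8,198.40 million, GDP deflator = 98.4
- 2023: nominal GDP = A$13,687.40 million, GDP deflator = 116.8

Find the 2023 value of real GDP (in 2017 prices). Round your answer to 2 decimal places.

Real GDP = Nominal / (GDP deflator/100) = 13687.40 / 1.168 = 11718.66.

A$11,718.66 million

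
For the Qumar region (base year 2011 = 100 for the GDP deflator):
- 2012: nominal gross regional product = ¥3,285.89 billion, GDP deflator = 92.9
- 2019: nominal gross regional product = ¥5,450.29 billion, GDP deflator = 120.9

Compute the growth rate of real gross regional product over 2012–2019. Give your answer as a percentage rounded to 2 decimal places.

27.45%

Real gross regional product 2012 = 3285.89 / 0.929 = 3537.02.
Real gross regional product 2019 = 5450.29 / 1.209 = 4508.10.
Real growth = 4508.10 / 3537.02 − 1 = 0.2745.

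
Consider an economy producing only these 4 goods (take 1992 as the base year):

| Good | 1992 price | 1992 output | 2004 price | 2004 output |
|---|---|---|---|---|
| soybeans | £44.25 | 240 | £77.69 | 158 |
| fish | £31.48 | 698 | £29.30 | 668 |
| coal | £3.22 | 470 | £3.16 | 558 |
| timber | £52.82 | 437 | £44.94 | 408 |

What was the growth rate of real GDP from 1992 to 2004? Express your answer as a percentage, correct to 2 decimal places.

Real GDP 1992 = Nominal GDP 1992 = 44.25·240 + 31.48·698 + 3.22·470 + 52.82·437 = 57188.78.
Real GDP 2004 (at 1992 prices) = 44.25·158 + 31.48·668 + 3.22·558 + 52.82·408 = 51367.46.
Real growth = 51367.46/57188.78 − 1 = -0.1018.

-10.18%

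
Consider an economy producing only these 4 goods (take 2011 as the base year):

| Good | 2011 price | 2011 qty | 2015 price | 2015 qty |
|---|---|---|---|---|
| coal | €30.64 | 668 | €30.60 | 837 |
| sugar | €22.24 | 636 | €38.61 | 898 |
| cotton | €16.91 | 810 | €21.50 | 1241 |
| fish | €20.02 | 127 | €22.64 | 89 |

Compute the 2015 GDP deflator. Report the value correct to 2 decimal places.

130.12

Nominal GDP 2015 = 30.60·837 + 38.61·898 + 21.50·1241 + 22.64·89 = 88980.44.
Real GDP 2015 (at 2011 prices) = 30.64·837 + 22.24·898 + 16.91·1241 + 20.02·89 = 68384.29.
Deflator = Nominal/Real × 100 = 88980.44/68384.29 × 100 = 130.118.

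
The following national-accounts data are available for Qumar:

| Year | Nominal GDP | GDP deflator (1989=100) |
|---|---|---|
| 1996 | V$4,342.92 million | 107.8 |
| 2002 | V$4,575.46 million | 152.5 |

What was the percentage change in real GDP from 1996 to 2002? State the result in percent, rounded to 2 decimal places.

Real GDP 1996 = 4342.92 / 1.078 = 4028.68.
Real GDP 2002 = 4575.46 / 1.525 = 3000.30.
Real growth = 3000.30 / 4028.68 − 1 = -0.2553.

-25.53%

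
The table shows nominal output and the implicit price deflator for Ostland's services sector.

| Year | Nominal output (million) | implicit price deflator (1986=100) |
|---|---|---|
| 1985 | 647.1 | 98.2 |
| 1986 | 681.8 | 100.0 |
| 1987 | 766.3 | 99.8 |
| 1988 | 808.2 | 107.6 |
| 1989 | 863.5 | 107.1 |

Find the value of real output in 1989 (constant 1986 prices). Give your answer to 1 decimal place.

806.3 million

Real output 1989 = 863.5 / 1.071 = 806.26.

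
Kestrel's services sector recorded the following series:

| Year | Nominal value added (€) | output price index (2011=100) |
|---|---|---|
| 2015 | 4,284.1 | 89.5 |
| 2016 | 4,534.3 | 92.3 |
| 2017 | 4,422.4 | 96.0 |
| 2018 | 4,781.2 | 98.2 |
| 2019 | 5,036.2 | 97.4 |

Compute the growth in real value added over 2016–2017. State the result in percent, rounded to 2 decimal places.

Real value added 2016 = 4534.3/0.923 = 4912.57.
Real value added 2017 = 4422.4/0.960 = 4606.67.
Change = 4606.67/4912.57 − 1 = -0.0623.

-6.23%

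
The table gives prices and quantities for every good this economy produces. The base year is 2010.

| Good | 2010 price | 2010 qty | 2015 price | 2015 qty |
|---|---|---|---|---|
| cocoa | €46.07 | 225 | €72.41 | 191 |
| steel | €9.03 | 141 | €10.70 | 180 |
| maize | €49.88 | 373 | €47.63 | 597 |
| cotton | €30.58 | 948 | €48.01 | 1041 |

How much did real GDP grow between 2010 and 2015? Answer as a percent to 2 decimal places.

21.61%

Real GDP 2010 = Nominal GDP 2010 = 46.07·225 + 9.03·141 + 49.88·373 + 30.58·948 = 59234.06.
Real GDP 2015 (at 2010 prices) = 46.07·191 + 9.03·180 + 49.88·597 + 30.58·1041 = 72036.91.
Real growth = 72036.91/59234.06 − 1 = 0.2161.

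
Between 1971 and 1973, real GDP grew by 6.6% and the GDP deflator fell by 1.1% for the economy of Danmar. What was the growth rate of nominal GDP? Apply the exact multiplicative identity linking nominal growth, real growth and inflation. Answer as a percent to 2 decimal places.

(1 + g_nom) = (1 + g_real)(1 + π) = 1.0660 × 0.9890 = 1.05427.

5.43%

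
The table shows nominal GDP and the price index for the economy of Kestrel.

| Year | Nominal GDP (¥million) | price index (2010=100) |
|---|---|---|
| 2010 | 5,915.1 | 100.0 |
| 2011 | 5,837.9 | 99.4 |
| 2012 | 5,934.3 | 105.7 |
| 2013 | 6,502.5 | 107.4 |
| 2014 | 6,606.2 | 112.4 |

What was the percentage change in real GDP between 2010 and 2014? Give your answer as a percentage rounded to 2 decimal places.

Real GDP 2010 = 5915.1/1.000 = 5915.10.
Real GDP 2014 = 6606.2/1.124 = 5877.40.
Change = 5877.40/5915.10 − 1 = -0.0064.

-0.64%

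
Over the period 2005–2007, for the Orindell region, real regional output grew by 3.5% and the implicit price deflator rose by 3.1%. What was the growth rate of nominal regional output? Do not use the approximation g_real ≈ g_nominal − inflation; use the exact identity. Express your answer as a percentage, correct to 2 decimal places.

(1 + g_nom) = (1 + g_real)(1 + π) = 1.0350 × 1.0310 = 1.06709.

6.71%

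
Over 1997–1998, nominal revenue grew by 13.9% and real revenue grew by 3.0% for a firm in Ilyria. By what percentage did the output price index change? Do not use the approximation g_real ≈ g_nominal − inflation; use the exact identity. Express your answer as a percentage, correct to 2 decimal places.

10.58%

(1 + g_nom) = (1 + g_real)(1 + π), so π = 1.1390 / 1.0300 − 1 = 0.10583.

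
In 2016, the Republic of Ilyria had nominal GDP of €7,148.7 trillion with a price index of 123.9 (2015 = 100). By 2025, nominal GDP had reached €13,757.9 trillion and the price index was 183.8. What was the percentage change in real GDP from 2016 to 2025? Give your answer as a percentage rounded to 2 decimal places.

Real GDP 2016 = 7148.7 / 1.239 = 5769.73.
Real GDP 2025 = 13757.9 / 1.838 = 7485.26.
Real growth = 7485.26 / 5769.73 − 1 = 0.2973.

29.73%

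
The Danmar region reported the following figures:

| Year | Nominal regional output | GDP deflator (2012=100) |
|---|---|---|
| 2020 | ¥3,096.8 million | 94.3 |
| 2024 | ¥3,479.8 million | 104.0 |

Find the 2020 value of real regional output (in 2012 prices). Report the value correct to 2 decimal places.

Real regional output = Nominal / (GDP deflator/100) = 3096.8 / 0.943 = 3283.99.

¥3,283.99 million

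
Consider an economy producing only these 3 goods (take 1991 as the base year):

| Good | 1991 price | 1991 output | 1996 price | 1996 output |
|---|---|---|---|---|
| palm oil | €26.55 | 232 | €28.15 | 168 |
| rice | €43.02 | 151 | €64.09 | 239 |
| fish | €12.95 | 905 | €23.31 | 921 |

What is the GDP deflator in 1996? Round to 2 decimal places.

155.67

Nominal GDP 1996 = 28.15·168 + 64.09·239 + 23.31·921 = 41515.22.
Real GDP 1996 (at 1991 prices) = 26.55·168 + 43.02·239 + 12.95·921 = 26669.13.
Deflator = Nominal/Real × 100 = 41515.22/26669.13 × 100 = 155.668.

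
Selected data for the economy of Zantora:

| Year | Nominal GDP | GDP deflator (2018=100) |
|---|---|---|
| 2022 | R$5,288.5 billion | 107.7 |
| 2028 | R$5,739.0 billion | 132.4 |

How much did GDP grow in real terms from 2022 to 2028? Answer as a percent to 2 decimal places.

-11.73%

Real GDP 2022 = 5288.5 / 1.077 = 4910.40.
Real GDP 2028 = 5739.0 / 1.324 = 4334.59.
Real growth = 4334.59 / 4910.40 − 1 = -0.1173.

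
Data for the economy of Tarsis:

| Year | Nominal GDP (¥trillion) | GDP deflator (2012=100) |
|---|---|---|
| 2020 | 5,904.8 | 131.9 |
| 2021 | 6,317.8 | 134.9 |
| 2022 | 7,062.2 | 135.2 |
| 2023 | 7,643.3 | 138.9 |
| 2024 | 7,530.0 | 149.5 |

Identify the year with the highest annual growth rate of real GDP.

2021: real = 6317.8/1.349 = 4683.32; growth vs 2020 (4476.72) = 4.61%.
2022: real = 7062.2/1.352 = 5223.52; growth vs 2021 (4683.32) = 11.53%.
2023: real = 7643.3/1.389 = 5502.74; growth vs 2022 (5223.52) = 5.35%.
2024: real = 7530.0/1.495 = 5036.79; growth vs 2023 (5502.74) = -8.47%.

2022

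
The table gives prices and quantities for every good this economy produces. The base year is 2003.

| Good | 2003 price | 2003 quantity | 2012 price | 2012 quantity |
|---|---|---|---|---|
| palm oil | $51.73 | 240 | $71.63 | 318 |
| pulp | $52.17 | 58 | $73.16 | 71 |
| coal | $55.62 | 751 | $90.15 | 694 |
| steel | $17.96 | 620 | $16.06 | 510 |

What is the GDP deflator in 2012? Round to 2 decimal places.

145.37

Nominal GDP 2012 = 71.63·318 + 73.16·71 + 90.15·694 + 16.06·510 = 98727.40.
Real GDP 2012 (at 2003 prices) = 51.73·318 + 52.17·71 + 55.62·694 + 17.96·510 = 67914.09.
Deflator = Nominal/Real × 100 = 98727.40/67914.09 × 100 = 145.371.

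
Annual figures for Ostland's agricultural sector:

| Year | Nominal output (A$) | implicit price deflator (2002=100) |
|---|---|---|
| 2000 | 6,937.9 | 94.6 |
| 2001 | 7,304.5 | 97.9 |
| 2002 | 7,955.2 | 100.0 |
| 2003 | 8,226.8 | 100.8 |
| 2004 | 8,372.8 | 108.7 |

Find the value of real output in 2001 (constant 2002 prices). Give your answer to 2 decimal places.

Real output 2001 = 7304.5 / 0.979 = 7461.18.

A$7,461.18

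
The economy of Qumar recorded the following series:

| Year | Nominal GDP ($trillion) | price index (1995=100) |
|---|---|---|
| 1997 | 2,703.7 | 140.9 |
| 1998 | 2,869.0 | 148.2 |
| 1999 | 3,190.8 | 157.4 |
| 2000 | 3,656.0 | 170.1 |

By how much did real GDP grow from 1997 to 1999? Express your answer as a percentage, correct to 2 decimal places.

Real GDP 1997 = 2703.7/1.409 = 1918.88.
Real GDP 1999 = 3190.8/1.574 = 2027.19.
Change = 2027.19/1918.88 − 1 = 0.0564.

5.64%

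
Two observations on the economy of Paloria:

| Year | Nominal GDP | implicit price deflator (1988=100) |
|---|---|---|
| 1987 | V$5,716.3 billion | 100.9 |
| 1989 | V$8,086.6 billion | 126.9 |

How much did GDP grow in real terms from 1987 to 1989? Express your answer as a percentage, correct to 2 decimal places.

Real GDP 1987 = 5716.3 / 1.009 = 5665.31.
Real GDP 1989 = 8086.6 / 1.269 = 6372.42.
Real growth = 6372.42 / 5665.31 − 1 = 0.1248.

12.48%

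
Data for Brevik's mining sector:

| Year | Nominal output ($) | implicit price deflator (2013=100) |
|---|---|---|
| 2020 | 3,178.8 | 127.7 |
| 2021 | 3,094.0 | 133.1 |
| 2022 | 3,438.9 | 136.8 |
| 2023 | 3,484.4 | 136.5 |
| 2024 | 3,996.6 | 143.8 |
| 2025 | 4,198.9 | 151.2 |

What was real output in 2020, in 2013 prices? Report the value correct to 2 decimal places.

$2,489.27

Real output 2020 = 3178.8 / 1.277 = 2489.27.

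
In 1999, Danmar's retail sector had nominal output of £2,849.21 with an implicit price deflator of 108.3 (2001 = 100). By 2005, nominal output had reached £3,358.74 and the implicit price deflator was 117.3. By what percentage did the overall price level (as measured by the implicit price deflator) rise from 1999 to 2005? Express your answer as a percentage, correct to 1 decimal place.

Price-level change = 117.3 / 108.3 − 1 = 0.0831.

8.3%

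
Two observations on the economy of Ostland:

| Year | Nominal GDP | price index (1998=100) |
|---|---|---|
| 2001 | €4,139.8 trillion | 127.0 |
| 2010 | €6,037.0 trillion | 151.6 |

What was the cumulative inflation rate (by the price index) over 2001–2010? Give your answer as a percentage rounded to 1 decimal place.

19.4%

Price-level change = 151.6 / 127.0 − 1 = 0.1937.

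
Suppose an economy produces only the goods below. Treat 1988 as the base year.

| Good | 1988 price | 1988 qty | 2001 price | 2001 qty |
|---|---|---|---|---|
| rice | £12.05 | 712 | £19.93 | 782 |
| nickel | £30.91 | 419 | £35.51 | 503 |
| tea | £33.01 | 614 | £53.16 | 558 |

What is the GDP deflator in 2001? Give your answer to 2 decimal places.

Nominal GDP 2001 = 19.93·782 + 35.51·503 + 53.16·558 = 63110.07.
Real GDP 2001 (at 1988 prices) = 12.05·782 + 30.91·503 + 33.01·558 = 43390.41.
Deflator = Nominal/Real × 100 = 63110.07/43390.41 × 100 = 145.447.

145.45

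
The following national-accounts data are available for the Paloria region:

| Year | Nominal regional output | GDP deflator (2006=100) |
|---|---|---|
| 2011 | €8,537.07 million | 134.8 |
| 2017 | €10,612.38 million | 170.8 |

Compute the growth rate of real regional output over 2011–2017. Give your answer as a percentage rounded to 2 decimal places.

-1.89%

Real regional output 2011 = 8537.07 / 1.348 = 6333.14.
Real regional output 2017 = 10612.38 / 1.708 = 6213.34.
Real growth = 6213.34 / 6333.14 − 1 = -0.0189.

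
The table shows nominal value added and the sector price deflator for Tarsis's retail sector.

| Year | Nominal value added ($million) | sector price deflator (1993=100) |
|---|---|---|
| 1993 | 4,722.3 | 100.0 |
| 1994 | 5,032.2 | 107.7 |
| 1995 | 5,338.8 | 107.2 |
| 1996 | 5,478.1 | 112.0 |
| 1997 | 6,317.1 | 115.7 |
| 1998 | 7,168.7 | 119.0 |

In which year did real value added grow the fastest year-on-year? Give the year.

1994: real = 5032.2/1.077 = 4672.42; growth vs 1993 (4722.30) = -1.06%.
1995: real = 5338.8/1.072 = 4980.22; growth vs 1994 (4672.42) = 6.59%.
1996: real = 5478.1/1.120 = 4891.16; growth vs 1995 (4980.22) = -1.79%.
1997: real = 6317.1/1.157 = 5459.90; growth vs 1996 (4891.16) = 11.63%.
1998: real = 7168.7/1.190 = 6024.12; growth vs 1997 (5459.90) = 10.33%.

1997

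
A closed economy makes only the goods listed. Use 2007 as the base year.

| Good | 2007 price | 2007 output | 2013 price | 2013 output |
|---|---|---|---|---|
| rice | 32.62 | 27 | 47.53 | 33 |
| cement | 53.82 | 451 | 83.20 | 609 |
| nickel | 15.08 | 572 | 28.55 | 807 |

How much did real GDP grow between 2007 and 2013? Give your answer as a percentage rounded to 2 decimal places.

Real GDP 2007 = Nominal GDP 2007 = 32.62·27 + 53.82·451 + 15.08·572 = 33779.32.
Real GDP 2013 (at 2007 prices) = 32.62·33 + 53.82·609 + 15.08·807 = 46022.40.
Real growth = 46022.40/33779.32 − 1 = 0.3624.

36.24%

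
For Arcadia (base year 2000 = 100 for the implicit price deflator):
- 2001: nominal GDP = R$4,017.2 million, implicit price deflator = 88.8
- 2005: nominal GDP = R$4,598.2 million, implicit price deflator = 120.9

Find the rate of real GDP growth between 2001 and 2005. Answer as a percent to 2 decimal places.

-15.93%

Deflate each year: 2001 → 4017.2/0.888 = 4523.87; 2005 → 4598.2/1.209 = 3803.31.
So real GDP changed by 3803.31/4523.87 − 1 = -0.1593, i.e. -15.93%.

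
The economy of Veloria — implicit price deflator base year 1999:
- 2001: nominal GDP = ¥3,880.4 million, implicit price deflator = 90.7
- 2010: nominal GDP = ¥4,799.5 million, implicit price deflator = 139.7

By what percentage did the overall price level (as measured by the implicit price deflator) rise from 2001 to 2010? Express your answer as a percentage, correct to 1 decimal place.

54.0%

Price-level change = 139.7 / 90.7 − 1 = 0.5402.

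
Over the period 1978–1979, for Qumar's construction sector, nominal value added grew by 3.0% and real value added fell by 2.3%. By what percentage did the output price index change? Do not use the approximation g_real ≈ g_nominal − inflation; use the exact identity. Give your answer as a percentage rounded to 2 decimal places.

5.42%

(1 + g_nom) = (1 + g_real)(1 + π), so π = 1.0300 / 0.9770 − 1 = 0.05425.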